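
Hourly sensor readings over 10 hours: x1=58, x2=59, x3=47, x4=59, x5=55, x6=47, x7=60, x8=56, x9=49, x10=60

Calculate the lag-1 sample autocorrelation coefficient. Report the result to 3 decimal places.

-0.480

Mean x̄ = (58 + 59 + 47 + 59 + 55 + 47 + 60 + 56 + 49 + 60)/10 = 55.0000
Numerator Σ_{t=1}^{9}(x_t−x̄)(x_{t+1}−x̄) = -123.0000
Denominator Σ(x_t−x̄)² = 256.0000
r_1 = -123.0000 / 256.0000 = -0.480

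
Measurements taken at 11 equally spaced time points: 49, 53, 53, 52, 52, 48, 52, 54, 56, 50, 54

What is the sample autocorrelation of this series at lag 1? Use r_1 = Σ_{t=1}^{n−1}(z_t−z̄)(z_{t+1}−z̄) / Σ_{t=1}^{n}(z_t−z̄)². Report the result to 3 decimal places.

-0.113

Mean z̄ = (49 + 53 + 53 + 52 + 52 + 48 + 52 + 54 + 56 + 50 + 54)/11 = 52.0909
Numerator Σ_{t=1}^{10}(z_t−z̄)(z_{t+1}−z̄) = -6.1901
Denominator Σ(z_t−z̄)² = 54.9091
r_1 = -6.1901 / 54.9091 = -0.113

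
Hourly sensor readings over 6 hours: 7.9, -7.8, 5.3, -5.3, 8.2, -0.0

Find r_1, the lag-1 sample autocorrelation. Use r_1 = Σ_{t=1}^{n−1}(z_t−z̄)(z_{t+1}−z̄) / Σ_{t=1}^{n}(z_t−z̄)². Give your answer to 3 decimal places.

Mean z̄ = (7.9 − 7.8 + 5.3 − 5.3 + 8.2 − 0.0)/6 = 1.3833
Numerator Σ_{t=1}^{5}(z_t−z̄)(z_{t+1}−z̄) = -176.9769
Denominator Σ(z_t−z̄)² = 235.1883
r_1 = -176.9769 / 235.1883 = -0.752

-0.752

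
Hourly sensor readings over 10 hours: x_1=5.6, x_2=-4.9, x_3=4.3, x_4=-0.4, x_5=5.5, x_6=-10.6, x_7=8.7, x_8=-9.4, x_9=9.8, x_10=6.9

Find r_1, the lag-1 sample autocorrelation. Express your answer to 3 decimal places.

Mean x̄ = (5.6 − 4.9 + 4.3 − 0.4 + 5.5 − 10.6 + 8.7 − 9.4 + 9.8 + 6.9)/10 = 1.5500
Numerator Σ_{t=1}^{9}(x_t−x̄)(x_{t+1}−x̄) = -316.2825
Denominator Σ(x_t−x̄)² = 500.3050
r_1 = -316.2825 / 500.3050 = -0.632

-0.632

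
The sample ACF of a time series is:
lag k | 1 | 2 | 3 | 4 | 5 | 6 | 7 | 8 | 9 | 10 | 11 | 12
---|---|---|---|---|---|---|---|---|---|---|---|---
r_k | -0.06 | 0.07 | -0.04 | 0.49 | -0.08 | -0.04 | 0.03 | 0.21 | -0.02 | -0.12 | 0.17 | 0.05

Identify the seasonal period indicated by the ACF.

4

The largest autocorrelation is r_4 = 0.49, with a weaker echo at lag 8 (0.21); the remaining lags stay at or below 0.17.
The dominant spike at lag 4 indicates a seasonal period of 4.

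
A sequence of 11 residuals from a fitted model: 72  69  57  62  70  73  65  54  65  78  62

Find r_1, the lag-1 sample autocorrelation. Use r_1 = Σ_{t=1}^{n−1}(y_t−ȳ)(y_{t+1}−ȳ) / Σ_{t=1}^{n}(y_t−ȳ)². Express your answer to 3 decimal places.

-0.008

Mean ȳ = (72 + 69 + 57 + 62 + 70 + 73 + 65 + 54 + 65 + 78 + 62)/11 = 66.0909
Numerator Σ_{t=1}^{10}(y_t−ȳ)(y_{t+1}−ȳ) = -3.9174
Denominator Σ(y_t−ȳ)² = 512.9091
r_1 = -3.9174 / 512.9091 = -0.008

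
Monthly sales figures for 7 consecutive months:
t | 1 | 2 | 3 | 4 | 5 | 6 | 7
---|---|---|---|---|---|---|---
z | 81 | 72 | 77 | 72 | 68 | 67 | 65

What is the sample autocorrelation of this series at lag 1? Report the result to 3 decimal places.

Mean z̄ = (81 + 72 + 77 + 72 + 68 + 67 + 65)/7 = 71.7143
Deviations from mean: 9.2857, 0.2857, 5.2857, 0.2857, -3.7143, -4.7143, -6.7143
Numerator Σ_{t=1}^{6}(z_t−z̄)(z_{t+1}−z̄) = 53.7755
Denominator Σ(z_t−z̄)² = 195.4286
r_1 = 53.7755 / 195.4286 = 0.275

0.275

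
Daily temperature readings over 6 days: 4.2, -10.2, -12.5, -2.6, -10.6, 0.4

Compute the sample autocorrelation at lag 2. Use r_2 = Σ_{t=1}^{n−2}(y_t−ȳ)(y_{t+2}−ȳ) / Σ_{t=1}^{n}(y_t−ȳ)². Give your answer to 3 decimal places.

-0.118

Mean ȳ = (4.2 − 10.2 − 12.5 − 2.6 − 10.6 + 0.4)/6 = -5.2167
Deviations from mean: 9.4167, -4.9833, -7.2833, 2.6167, -5.3833, 5.6167
Σ(y_t−ȳ)(y_{t+2}−ȳ) = (-68.5847) + (-13.0397) + (39.2086) + (14.6969) = -27.7189
Denominator Σ(y_t−ȳ)² = 233.9283
r_2 = -27.7189 / 233.9283 = -0.118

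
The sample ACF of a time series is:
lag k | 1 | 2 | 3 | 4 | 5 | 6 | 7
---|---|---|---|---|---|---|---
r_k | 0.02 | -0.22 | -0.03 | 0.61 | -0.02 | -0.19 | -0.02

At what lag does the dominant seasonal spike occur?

4

The largest autocorrelation is r_4 = 0.61; the remaining lags stay at or below 0.02.
The dominant spike at lag 4 indicates a seasonal period of 4.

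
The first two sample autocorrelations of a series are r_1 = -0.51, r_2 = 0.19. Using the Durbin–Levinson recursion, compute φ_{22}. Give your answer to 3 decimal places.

-0.095

φ_{22} = (r_2 − r_1²) / (1 − r_1²)
r_1² = (-0.51)² = 0.2601
Numerator = 0.19 − 0.2601 = -0.0701; denominator = 1 − 0.2601 = 0.7399
φ_{22} = -0.0701 / 0.7399 = -0.095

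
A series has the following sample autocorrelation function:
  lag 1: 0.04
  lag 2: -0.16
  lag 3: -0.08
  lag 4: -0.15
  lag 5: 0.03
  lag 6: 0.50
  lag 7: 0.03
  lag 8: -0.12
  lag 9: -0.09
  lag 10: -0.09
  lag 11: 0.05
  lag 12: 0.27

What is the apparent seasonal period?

The largest autocorrelation is r_6 = 0.50, with a weaker echo at lag 12 (0.27); the remaining lags stay at or below 0.05.
The dominant spike at lag 6 indicates a seasonal period of 6.

6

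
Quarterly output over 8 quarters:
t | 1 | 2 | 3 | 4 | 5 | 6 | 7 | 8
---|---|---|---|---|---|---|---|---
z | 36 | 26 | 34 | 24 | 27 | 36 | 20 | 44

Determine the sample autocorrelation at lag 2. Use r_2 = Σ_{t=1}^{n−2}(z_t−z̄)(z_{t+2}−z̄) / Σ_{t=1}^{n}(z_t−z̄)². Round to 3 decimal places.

Mean z̄ = (36 + 26 + 34 + 24 + 27 + 36 + 20 + 44)/8 = 30.8750
Deviations from mean: 5.1250, -4.8750, 3.1250, -6.8750, -3.8750, 5.1250, -10.8750, 13.1250
Σ(z_t−z̄)(z_{t+2}−z̄) = (16.0156) + (33.5156) + (-12.1094) + (-35.2344) + (42.1406) + (67.2656) = 111.5938
Denominator Σ(z_t−z̄)² = 438.8750
r_2 = 111.5938 / 438.8750 = 0.254

0.254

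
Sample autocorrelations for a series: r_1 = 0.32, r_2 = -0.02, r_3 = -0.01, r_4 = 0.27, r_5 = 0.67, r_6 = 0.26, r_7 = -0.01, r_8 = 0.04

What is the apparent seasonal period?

The largest autocorrelation is r_5 = 0.67; the remaining lags stay at or below 0.32.
The dominant spike at lag 5 indicates a seasonal period of 5.

5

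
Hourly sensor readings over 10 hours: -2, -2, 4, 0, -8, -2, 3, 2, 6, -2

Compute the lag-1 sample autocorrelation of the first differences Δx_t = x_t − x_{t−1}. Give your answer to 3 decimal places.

First differences Δx: 0, 6, -4, -8, 6, 5, -1, 4, -8
Mean of differences = 0.0000
Numerator Σ(Δx_t−Δx̄)(Δx_{t+1}−Δx̄) = -51.0000
Denominator Σ(Δx_t−Δx̄)² = 258.0000
r_1(Δx) = -51.0000 / 258.0000 = -0.198

-0.198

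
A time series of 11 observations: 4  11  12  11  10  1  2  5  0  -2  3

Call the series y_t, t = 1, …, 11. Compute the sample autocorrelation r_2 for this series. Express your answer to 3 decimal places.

Mean ȳ = (4 + 11 + 12 + 11 + 10 + 1 + 2 + 5 + 0 − 2 + 3)/11 = 5.1818
Numerator Σ_{t=1}^{9}(y_t−ȳ)(y_{t+2}−ȳ) = 48.8430
Denominator Σ(y_t−ȳ)² = 249.6364
r_2 = 48.8430 / 249.6364 = 0.196

0.196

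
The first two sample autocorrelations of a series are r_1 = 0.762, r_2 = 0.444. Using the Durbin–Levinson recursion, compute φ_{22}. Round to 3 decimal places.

φ_{22} = (r_2 − r_1²) / (1 − r_1²)
r_1² = (0.762)² = 0.580644
Numerator = 0.444 − 0.5806 = -0.1366; denominator = 1 − 0.5806 = 0.4194
φ_{22} = -0.1366 / 0.4194 = -0.326

-0.326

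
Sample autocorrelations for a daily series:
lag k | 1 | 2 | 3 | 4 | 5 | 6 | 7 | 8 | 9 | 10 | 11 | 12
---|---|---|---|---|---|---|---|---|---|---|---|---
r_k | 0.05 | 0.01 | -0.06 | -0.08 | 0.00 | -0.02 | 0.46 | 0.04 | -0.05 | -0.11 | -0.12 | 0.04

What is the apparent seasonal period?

7

The largest autocorrelation is r_7 = 0.46; the remaining lags stay at or below 0.05.
The dominant spike at lag 7 indicates a seasonal period of 7.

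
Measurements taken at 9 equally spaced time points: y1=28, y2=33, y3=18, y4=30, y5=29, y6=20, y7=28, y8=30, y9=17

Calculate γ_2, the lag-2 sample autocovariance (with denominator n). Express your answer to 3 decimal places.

Mean ȳ = (28 + 33 + 18 + 30 + 29 + 20 + 28 + 30 + 17)/9 = 25.8889
Σ_{t=1}^{7}(y_t−ȳ)(y_{t+2}−ȳ) = -72.5802
γ_2 = -72.5802 / 9 = -8.064

-8.064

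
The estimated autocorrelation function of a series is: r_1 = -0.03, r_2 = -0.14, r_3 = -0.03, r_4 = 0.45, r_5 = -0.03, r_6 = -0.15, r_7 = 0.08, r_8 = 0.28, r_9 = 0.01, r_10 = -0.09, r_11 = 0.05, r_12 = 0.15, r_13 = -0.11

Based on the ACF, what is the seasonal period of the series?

4

The largest autocorrelation is r_4 = 0.45, with weaker echoes at lags 8 (0.28) and 12 (0.15); the remaining lags stay at or below 0.08.
The dominant spike at lag 4 indicates a seasonal period of 4.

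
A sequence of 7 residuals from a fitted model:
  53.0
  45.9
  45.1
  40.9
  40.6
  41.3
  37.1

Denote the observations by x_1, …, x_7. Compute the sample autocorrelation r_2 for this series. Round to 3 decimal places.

Mean x̄ = (53.0 + 45.9 + 45.1 + 40.9 + 40.6 + 41.3 + 37.1)/7 = 43.4143
Deviations from mean: 9.5857, 2.4857, 1.6857, -2.5143, -2.8143, -2.1143, -6.3143
Σ(x_t−x̄)(x_{t+2}−x̄) = (16.1588) + (-6.2498) + (-4.7441) + (5.3159) + (17.7702) = 28.2510
Denominator Σ(x_t−x̄)² = 159.4886
r_2 = 28.2510 / 159.4886 = 0.177

0.177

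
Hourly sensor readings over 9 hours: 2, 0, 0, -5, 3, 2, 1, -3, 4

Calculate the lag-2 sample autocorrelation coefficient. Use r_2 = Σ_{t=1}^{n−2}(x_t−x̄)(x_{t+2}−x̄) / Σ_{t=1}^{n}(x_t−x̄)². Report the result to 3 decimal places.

Mean x̄ = (2 + 0 + 0 − 5 + 3 + 2 + 1 − 3 + 4)/9 = 0.4444
Σ(x_t−x̄)(x_{t+2}−x̄) = (-0.6914) + (2.4198) + (-1.1358) + (-8.4691) + (1.4198) + (-5.3580) + (1.9753) = -9.8395
Denominator Σ(x_t−x̄)² = 66.2222
r_2 = -9.8395 / 66.2222 = -0.149

-0.149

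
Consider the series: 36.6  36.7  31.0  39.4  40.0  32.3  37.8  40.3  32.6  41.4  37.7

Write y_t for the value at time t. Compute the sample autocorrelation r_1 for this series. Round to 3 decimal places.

-0.416

Mean ȳ = (36.6 + 36.7 + 31.0 + 39.4 + 40.0 + 32.3 + 37.8 + 40.3 + 32.6 + 41.4 + 37.7)/11 = 36.8909
Numerator Σ_{t=1}^{10}(y_t−ȳ)(y_{t+1}−ȳ) = -51.4755
Denominator Σ(y_t−ȳ)² = 123.7091
r_1 = -51.4755 / 123.7091 = -0.416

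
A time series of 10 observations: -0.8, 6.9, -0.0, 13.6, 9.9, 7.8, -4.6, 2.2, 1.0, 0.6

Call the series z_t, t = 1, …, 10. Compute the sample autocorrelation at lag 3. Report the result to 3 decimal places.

-0.407

Mean z̄ = (-0.8 + 6.9 − 0.0 + 13.6 + 9.9 + 7.8 − 4.6 + 2.2 + 1.0 + 0.6)/10 = 3.6600
Numerator Σ_{t=1}^{7}(z_t−z̄)(z_{t+3}−z̄) = -116.2188
Denominator Σ(z_t−z̄)² = 285.4640
r_3 = -116.2188 / 285.4640 = -0.407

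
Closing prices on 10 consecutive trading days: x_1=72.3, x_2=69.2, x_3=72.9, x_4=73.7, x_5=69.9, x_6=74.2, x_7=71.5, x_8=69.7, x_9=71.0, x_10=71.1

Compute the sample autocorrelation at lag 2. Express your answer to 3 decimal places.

Mean x̄ = (72.3 + 69.2 + 72.9 + 73.7 + 69.9 + 74.2 + 71.5 + 69.7 + 71.0 + 71.1)/10 = 71.5500
Numerator Σ_{t=1}^{8}(x_t−x̄)(x_{t+2}−x̄) = -4.5300
Denominator Σ(x_t−x̄)² = 26.2050
r_2 = -4.5300 / 26.2050 = -0.173

-0.173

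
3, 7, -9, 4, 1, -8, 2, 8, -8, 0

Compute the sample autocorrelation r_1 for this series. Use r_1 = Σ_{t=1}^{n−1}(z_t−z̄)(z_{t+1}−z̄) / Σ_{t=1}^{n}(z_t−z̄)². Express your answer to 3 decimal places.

Mean z̄ = (3 + 7 − 9 + 4 + 1 − 8 + 2 + 8 − 8 + 0)/10 = 0.0000
Numerator Σ_{t=1}^{9}(z_t−z̄)(z_{t+1}−z̄) = -146.0000
Denominator Σ(z_t−z̄)² = 352.0000
r_1 = -146.0000 / 352.0000 = -0.415

-0.415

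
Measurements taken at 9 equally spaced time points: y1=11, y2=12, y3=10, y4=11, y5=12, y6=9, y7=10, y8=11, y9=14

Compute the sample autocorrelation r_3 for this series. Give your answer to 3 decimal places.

-0.173

Mean ȳ = (11 + 12 + 10 + 11 + 12 + 9 + 10 + 11 + 14)/9 = 11.1111
Σ(y_t−ȳ)(y_{t+3}−ȳ) = (0.0123) + (0.7901) + (2.3457) + (0.1235) + (-0.0988) + (-6.0988) = -2.9259
Denominator Σ(y_t−ȳ)² = 16.8889
r_3 = -2.9259 / 16.8889 = -0.173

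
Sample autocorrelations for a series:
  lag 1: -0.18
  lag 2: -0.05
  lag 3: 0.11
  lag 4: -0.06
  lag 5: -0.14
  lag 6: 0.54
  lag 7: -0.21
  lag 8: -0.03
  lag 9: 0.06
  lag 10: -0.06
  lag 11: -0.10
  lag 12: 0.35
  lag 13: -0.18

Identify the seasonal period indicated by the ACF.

6

The largest autocorrelation is r_6 = 0.54, with a weaker echo at lag 12 (0.35); the remaining lags stay at or below 0.11.
The dominant spike at lag 6 indicates a seasonal period of 6.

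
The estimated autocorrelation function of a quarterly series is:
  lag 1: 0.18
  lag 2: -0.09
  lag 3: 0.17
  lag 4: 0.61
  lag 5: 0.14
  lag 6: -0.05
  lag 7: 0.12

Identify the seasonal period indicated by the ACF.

4

The largest autocorrelation is r_4 = 0.61; the remaining lags stay at or below 0.18.
The dominant spike at lag 4 indicates a seasonal period of 4.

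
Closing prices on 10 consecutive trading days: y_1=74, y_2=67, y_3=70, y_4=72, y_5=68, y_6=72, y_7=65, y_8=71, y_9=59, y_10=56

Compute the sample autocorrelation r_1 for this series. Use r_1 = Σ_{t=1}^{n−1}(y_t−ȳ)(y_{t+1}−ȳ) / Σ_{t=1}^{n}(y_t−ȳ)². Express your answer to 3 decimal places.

0.191

Mean ȳ = (74 + 67 + 70 + 72 + 68 + 72 + 65 + 71 + 59 + 56)/10 = 67.4000
Numerator Σ_{t=1}^{9}(y_t−ȳ)(y_{t+1}−ȳ) = 59.6400
Denominator Σ(y_t−ȳ)² = 312.4000
r_1 = 59.6400 / 312.4000 = 0.191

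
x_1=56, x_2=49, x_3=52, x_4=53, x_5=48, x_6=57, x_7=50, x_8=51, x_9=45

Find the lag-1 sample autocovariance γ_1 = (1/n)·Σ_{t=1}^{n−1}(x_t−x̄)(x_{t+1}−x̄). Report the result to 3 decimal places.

Mean x̄ = (56 + 49 + 52 + 53 + 48 + 57 + 50 + 51 + 45)/9 = 51.2222
Σ_{t=1}^{8}(x_t−x̄)(x_{t+1}−x̄) = -40.7160
γ_1 = -40.7160 / 9 = -4.524

-4.524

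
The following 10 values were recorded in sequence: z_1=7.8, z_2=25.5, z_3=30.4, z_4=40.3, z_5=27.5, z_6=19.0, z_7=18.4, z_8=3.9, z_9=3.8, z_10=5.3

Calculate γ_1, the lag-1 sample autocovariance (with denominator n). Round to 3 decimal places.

Mean z̄ = (7.8 + 25.5 + 30.4 + 40.3 + 27.5 + 19.0 + 18.4 + 3.9 + 3.8 + 5.3)/10 = 18.1900
Σ_{t=1}^{9}(z_t−z̄)(z_{t+1}−z̄) = 884.9419
γ_1 = 884.9419 / 10 = 88.494

88.494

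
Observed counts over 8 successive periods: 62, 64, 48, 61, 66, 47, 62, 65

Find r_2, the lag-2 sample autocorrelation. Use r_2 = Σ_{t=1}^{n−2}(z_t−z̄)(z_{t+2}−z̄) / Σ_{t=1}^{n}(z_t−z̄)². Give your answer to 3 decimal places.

-0.430

Mean z̄ = (62 + 64 + 48 + 61 + 66 + 47 + 62 + 65)/8 = 59.3750
Deviations from mean: 2.6250, 4.6250, -11.3750, 1.6250, 6.6250, -12.3750, 2.6250, 5.6250
Numerator Σ_{t=1}^{6}(z_t−z̄)(z_{t+2}−z̄) = -170.0313
Denominator Σ(z_t−z̄)² = 395.8750
r_2 = -170.0313 / 395.8750 = -0.430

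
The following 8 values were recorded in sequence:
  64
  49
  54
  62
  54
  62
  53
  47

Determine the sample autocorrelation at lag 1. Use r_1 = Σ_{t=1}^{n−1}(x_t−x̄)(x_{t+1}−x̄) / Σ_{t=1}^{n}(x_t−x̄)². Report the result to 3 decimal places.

Mean x̄ = (64 + 49 + 54 + 62 + 54 + 62 + 53 + 47)/8 = 55.6250
Σ(x_t−x̄)(x_{t+1}−x̄) = (-55.4844) + (10.7656) + (-10.3594) + (-10.3594) + (-10.3594) + (-16.7344) + (22.6406) = -69.8906
Denominator Σ(x_t−x̄)² = 281.8750
r_1 = -69.8906 / 281.8750 = -0.248

-0.248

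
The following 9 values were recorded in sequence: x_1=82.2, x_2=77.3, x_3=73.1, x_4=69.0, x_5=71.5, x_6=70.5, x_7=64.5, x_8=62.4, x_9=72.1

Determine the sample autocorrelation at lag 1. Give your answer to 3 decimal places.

Mean x̄ = (82.2 + 77.3 + 73.1 + 69.0 + 71.5 + 70.5 + 64.5 + 62.4 + 72.1)/9 = 71.4000
Numerator Σ_{t=1}^{8}(x_t−x̄)(x_{t+1}−x̄) = 131.3500
Denominator Σ(x_t−x̄)² = 290.0200
r_1 = 131.3500 / 290.0200 = 0.453

0.453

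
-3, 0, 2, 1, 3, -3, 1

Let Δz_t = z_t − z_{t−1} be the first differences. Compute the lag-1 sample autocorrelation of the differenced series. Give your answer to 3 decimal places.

-0.482

First differences Δz: 3, 2, -1, 2, -6, 4
Mean of differences = 0.6667
Numerator Σ(Δz_t−Δz̄)(Δz_{t+1}−Δz̄) = -32.4444
Denominator Σ(Δz_t−Δz̄)² = 67.3333
r_1(Δz) = -32.4444 / 67.3333 = -0.482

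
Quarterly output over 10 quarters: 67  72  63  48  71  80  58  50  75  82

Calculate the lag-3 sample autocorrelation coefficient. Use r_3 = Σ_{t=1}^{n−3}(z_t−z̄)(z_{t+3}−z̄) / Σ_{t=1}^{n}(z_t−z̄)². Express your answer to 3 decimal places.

0.028

Mean z̄ = (67 + 72 + 63 + 48 + 71 + 80 + 58 + 50 + 75 + 82)/10 = 66.6000
Σ(z_t−z̄)(z_{t+3}−z̄) = (-7.4400) + (23.7600) + (-48.2400) + (159.9600) + (-73.0400) + (112.5600) + (-132.4400) = 35.1200
Denominator Σ(z_t−z̄)² = 1244.4000
r_3 = 35.1200 / 1244.4000 = 0.028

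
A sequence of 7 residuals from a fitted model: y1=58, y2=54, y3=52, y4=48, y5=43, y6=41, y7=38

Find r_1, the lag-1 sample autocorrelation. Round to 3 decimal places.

Mean ȳ = (58 + 54 + 52 + 48 + 43 + 41 + 38)/7 = 47.7143
Deviations from mean: 10.2857, 6.2857, 4.2857, 0.2857, -4.7143, -6.7143, -9.7143
Σ(y_t−ȳ)(y_{t+1}−ȳ) = (64.6531) + (26.9388) + (1.2245) + (-1.3469) + (31.6531) + (65.2245) = 188.3469
Denominator Σ(y_t−ȳ)² = 325.4286
r_1 = 188.3469 / 325.4286 = 0.579

0.579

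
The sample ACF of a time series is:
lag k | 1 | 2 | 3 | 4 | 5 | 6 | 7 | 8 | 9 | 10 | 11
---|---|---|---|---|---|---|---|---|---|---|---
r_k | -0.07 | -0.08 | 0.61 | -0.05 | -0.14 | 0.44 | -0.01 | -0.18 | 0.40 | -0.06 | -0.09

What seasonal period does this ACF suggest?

3

The largest autocorrelation is r_3 = 0.61, with weaker echoes at lags 6 (0.44) and 9 (0.40); the remaining lags stay at or below -0.01.
The dominant spike at lag 3 indicates a seasonal period of 3.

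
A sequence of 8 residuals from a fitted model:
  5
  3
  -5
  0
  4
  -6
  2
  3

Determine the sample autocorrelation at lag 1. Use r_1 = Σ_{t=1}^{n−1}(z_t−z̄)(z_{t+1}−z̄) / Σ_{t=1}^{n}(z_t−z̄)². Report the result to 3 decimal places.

Mean z̄ = (5 + 3 − 5 + 0 + 4 − 6 + 2 + 3)/8 = 0.7500
Σ(z_t−z̄)(z_{t+1}−z̄) = (9.5625) + (-12.9375) + (4.3125) + (-2.4375) + (-21.9375) + (-8.4375) + (2.8125) = -29.0625
Denominator Σ(z_t−z̄)² = 119.5000
r_1 = -29.0625 / 119.5000 = -0.243

-0.243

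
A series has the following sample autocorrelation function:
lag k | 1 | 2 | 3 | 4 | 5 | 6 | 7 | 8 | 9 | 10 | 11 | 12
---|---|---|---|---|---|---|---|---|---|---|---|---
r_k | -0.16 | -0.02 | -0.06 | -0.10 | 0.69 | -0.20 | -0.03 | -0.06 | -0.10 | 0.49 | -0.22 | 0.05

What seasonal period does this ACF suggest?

5

The largest autocorrelation is r_5 = 0.69, with a weaker echo at lag 10 (0.49); the remaining lags stay at or below 0.05.
The dominant spike at lag 5 indicates a seasonal period of 5.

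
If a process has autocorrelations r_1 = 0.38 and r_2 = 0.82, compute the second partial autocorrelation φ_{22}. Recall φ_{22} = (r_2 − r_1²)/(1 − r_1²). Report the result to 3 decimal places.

φ_{22} = (r_2 − r_1²) / (1 − r_1²)
r_1² = (0.38)² = 0.1444
Numerator = 0.82 − 0.1444 = 0.6756; denominator = 1 − 0.1444 = 0.8556
φ_{22} = 0.6756 / 0.8556 = 0.790

0.790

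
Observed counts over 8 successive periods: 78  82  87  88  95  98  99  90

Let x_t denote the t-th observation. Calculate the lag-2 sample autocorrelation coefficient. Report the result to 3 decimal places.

Mean x̄ = (78 + 82 + 87 + 88 + 95 + 98 + 99 + 90)/8 = 89.6250
Deviations from mean: -11.6250, -7.6250, -2.6250, -1.6250, 5.3750, 8.3750, 9.3750, 0.3750
Numerator Σ_{t=1}^{6}(x_t−x̄)(x_{t+2}−x̄) = 68.7188
Denominator Σ(x_t−x̄)² = 389.8750
r_2 = 68.7188 / 389.8750 = 0.176

0.176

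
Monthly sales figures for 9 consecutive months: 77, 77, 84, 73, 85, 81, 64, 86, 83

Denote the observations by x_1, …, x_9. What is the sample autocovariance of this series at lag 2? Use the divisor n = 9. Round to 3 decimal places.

Mean x̄ = (77 + 77 + 84 + 73 + 85 + 81 + 64 + 86 + 83)/9 = 78.8889
Σ_{t=1}^{7}(x_t−x̄)(x_{t+2}−x̄) = -116.9136
γ_2 = -116.9136 / 9 = -12.990

-12.990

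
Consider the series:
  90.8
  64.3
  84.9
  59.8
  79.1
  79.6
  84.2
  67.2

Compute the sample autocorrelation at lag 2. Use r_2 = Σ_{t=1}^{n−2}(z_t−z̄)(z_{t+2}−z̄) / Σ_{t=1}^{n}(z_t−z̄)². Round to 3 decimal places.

Mean z̄ = (90.8 + 64.3 + 84.9 + 59.8 + 79.1 + 79.6 + 84.2 + 67.2)/8 = 76.2375
Deviations from mean: 14.5625, -11.9375, 8.6625, -16.4375, 2.8625, 3.3625, 7.9625, -9.0375
Numerator Σ_{t=1}^{6}(z_t−z̄)(z_{t+2}−z̄) = 284.2997
Denominator Σ(z_t−z̄)² = 864.3788
r_2 = 284.2997 / 864.3788 = 0.329

0.329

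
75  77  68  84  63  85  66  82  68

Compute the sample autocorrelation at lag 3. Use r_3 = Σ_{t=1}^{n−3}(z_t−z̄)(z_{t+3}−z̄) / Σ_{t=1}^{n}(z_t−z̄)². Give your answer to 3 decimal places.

-0.590

Mean z̄ = (75 + 77 + 68 + 84 + 63 + 85 + 66 + 82 + 68)/9 = 74.2222
Σ(z_t−z̄)(z_{t+3}−z̄) = (7.6049) + (-31.1728) + (-67.0617) + (-80.3951) + (-87.2840) + (-67.0617) = -325.3704
Denominator Σ(z_t−z̄)² = 551.5556
r_3 = -325.3704 / 551.5556 = -0.590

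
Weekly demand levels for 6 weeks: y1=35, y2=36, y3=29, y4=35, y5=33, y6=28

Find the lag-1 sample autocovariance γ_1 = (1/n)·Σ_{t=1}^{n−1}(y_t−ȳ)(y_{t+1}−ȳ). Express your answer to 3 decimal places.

-2.296

Mean ȳ = (35 + 36 + 29 + 35 + 33 + 28)/6 = 32.6667
Σ_{t=1}^{5}(y_t−ȳ)(y_{t+1}−ȳ) = -13.7778
γ_1 = -13.7778 / 6 = -2.296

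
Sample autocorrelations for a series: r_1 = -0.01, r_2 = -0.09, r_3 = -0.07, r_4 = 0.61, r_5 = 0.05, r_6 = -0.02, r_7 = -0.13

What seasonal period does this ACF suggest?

4

The largest autocorrelation is r_4 = 0.61; the remaining lags stay at or below 0.05.
The dominant spike at lag 4 indicates a seasonal period of 4.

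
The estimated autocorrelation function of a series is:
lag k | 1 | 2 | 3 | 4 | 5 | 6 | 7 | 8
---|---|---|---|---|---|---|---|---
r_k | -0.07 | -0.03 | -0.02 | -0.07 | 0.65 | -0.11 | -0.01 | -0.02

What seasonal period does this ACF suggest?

5

The largest autocorrelation is r_5 = 0.65; the remaining lags stay at or below -0.01.
The dominant spike at lag 5 indicates a seasonal period of 5.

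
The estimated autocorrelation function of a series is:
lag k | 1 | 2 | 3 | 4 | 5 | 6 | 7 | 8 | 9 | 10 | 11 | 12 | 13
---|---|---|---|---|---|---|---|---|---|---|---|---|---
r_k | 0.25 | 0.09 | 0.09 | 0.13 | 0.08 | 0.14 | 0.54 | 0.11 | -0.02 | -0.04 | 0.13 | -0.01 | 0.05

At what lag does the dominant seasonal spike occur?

The largest autocorrelation is r_7 = 0.54; the remaining lags stay at or below 0.25. The elevated value at lag 1 (0.25), dropping to 0.09 at lag 2, reflects decaying short-term dependence rather than seasonality.
The dominant spike at lag 7 indicates a seasonal period of 7.

7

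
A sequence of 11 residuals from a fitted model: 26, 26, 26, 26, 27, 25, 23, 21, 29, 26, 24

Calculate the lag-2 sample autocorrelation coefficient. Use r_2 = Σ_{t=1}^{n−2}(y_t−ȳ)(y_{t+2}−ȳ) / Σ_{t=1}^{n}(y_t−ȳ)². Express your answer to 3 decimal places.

Mean ȳ = (26 + 26 + 26 + 26 + 27 + 25 + 23 + 21 + 29 + 26 + 24)/11 = 25.3636
Numerator Σ_{t=1}^{9}(y_t−ȳ)(y_{t+2}−ȳ) = -16.9917
Denominator Σ(y_t−ȳ)² = 44.5455
r_2 = -16.9917 / 44.5455 = -0.381

-0.381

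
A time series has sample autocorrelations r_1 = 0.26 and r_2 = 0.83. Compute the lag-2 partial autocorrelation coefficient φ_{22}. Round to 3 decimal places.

0.818

φ_{22} = (r_2 − r_1²) / (1 − r_1²)
r_1² = (0.26)² = 0.0676
Numerator = 0.83 − 0.0676 = 0.7624; denominator = 1 − 0.0676 = 0.9324
φ_{22} = 0.7624 / 0.9324 = 0.818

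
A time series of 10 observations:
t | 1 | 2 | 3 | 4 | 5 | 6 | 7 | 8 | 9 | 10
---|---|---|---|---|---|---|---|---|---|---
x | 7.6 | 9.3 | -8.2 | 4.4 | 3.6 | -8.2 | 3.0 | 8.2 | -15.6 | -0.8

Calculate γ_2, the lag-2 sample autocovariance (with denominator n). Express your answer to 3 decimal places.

-19.794

Mean x̄ = (7.6 + 9.3 − 8.2 + 4.4 + 3.6 − 8.2 + 3.0 + 8.2 − 15.6 − 0.8)/10 = 0.3300
Σ_{t=1}^{8}(x_t−x̄)(x_{t+2}−x̄) = -197.9418
γ_2 = -197.9418 / 10 = -19.794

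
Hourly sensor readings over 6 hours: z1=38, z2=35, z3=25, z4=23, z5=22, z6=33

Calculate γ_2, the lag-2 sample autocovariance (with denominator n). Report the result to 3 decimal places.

Mean z̄ = (38 + 35 + 25 + 23 + 22 + 33)/6 = 29.3333
Σ_{t=1}^{4}(z_t−z̄)(z_{t+2}−z̄) = -64.8889
γ_2 = -64.8889 / 6 = -10.815

-10.815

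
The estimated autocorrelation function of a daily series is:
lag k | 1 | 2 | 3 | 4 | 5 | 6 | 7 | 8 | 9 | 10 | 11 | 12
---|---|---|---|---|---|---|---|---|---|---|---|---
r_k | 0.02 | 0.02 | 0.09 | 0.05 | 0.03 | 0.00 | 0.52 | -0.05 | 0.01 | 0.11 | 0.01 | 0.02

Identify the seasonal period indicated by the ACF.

7

The largest autocorrelation is r_7 = 0.52; the remaining lags stay at or below 0.11.
The dominant spike at lag 7 indicates a seasonal period of 7.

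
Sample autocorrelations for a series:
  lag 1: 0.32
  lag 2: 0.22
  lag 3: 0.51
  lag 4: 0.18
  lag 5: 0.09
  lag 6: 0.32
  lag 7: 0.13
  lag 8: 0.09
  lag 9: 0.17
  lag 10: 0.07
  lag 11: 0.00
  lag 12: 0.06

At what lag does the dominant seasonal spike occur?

3

The largest autocorrelation is r_3 = 0.51; the remaining lags stay at or below 0.32. The elevated value at lag 1 (0.32), dropping to 0.22 at lag 2, reflects decaying short-term dependence rather than seasonality.
The dominant spike at lag 3 indicates a seasonal period of 3.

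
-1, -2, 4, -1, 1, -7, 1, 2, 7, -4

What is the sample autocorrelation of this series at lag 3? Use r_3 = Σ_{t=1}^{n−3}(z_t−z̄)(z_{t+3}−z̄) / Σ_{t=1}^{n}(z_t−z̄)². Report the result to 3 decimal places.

Mean z̄ = (-1 − 2 + 4 − 1 + 1 − 7 + 1 + 2 + 7 − 4)/10 = 0.0000
Σ(z_t−z̄)(z_{t+3}−z̄) = (1.0000) + (-2.0000) + (-28.0000) + (-1.0000) + (2.0000) + (-49.0000) + (-4.0000) = -81.0000
Denominator Σ(z_t−z̄)² = 142.0000
r_3 = -81.0000 / 142.0000 = -0.570

-0.570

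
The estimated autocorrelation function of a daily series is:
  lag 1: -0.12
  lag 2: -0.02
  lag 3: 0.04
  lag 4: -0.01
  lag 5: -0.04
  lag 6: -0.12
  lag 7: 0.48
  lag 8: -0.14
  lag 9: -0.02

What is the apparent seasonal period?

The largest autocorrelation is r_7 = 0.48; the remaining lags stay at or below 0.04.
The dominant spike at lag 7 indicates a seasonal period of 7.

7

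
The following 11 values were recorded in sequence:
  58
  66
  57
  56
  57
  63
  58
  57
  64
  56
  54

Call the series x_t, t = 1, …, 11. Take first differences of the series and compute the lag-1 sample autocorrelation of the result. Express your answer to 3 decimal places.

First differences Δx: 8, -9, -1, 1, 6, -5, -1, 7, -8, -2
Mean of differences = -0.4000
Numerator Σ(Δx_t−Δx̄)(Δx_{t+1}−Δx̄) = -134.1600
Denominator Σ(Δx_t−Δx̄)² = 324.4000
r_1(Δx) = -134.1600 / 324.4000 = -0.414

-0.414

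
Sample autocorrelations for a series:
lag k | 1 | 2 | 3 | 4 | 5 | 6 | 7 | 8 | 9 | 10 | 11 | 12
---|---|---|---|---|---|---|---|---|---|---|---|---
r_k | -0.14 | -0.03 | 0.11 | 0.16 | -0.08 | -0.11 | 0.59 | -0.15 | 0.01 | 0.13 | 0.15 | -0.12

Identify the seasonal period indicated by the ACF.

The largest autocorrelation is r_7 = 0.59; the remaining lags stay at or below 0.16.
The dominant spike at lag 7 indicates a seasonal period of 7.

7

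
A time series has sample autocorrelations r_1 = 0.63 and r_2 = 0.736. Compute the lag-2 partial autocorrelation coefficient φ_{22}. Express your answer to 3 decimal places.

φ_{22} = (r_2 − r_1²) / (1 − r_1²)
r_1² = (0.63)² = 0.3969
Numerator = 0.736 − 0.3969 = 0.3391; denominator = 1 − 0.3969 = 0.6031
φ_{22} = 0.3391 / 0.6031 = 0.562

0.562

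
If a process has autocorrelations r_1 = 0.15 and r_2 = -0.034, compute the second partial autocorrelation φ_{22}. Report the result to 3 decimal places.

φ_{22} = (r_2 − r_1²) / (1 − r_1²)
r_1² = (0.15)² = 0.0225
Numerator = -0.034 − 0.0225 = -0.0565; denominator = 1 − 0.0225 = 0.9775
φ_{22} = -0.0565 / 0.9775 = -0.058

-0.058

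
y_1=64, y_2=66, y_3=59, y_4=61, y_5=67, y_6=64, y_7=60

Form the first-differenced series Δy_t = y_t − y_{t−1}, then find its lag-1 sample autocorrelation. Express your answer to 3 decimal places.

-0.206

First differences Δy: 2, -7, 2, 6, -3, -4
Mean of differences = -0.6667
Numerator Σ(Δy_t−Δȳ)(Δy_{t+1}−Δȳ) = -23.7778
Denominator Σ(Δy_t−Δȳ)² = 115.3333
r_1(Δy) = -23.7778 / 115.3333 = -0.206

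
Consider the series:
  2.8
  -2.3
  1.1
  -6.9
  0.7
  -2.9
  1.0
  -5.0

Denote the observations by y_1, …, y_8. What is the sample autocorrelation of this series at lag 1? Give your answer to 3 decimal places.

Mean ȳ = (2.8 − 2.3 + 1.1 − 6.9 + 0.7 − 2.9 + 1.0 − 5.0)/8 = -1.4375
Deviations from mean: 4.2375, -0.8625, 2.5375, -5.4625, 2.1375, -1.4625, 2.4375, -3.5625
Σ(y_t−ȳ)(y_{t+1}−ȳ) = (-3.6548) + (-2.1886) + (-13.8611) + (-11.6761) + (-3.1261) + (-3.5648) + (-8.6836) = -46.7552
Denominator Σ(y_t−ȳ)² = 80.3188
r_1 = -46.7552 / 80.3188 = -0.582

-0.582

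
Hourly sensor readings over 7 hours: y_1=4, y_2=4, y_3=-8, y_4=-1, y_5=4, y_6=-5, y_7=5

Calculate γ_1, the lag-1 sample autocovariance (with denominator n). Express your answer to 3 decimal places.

Mean ȳ = (4 + 4 − 8 − 1 + 4 − 5 + 5)/7 = 0.4286
Deviations: 3.5714, 3.5714, -8.4286, -1.4286, 3.5714, -5.4286, 4.5714
Σ_{t=1}^{6}(y_t−ȳ)(y_{t+1}−ȳ) = -54.6122
γ_1 = -54.6122 / 7 = -7.802

-7.802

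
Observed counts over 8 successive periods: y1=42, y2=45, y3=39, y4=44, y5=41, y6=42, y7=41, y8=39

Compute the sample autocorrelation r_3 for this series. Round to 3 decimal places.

Mean ȳ = (42 + 45 + 39 + 44 + 41 + 42 + 41 + 39)/8 = 41.6250
Deviations from mean: 0.3750, 3.3750, -2.6250, 2.3750, -0.6250, 0.3750, -0.6250, -2.6250
Σ(y_t−ȳ)(y_{t+3}−ȳ) = (0.8906) + (-2.1094) + (-0.9844) + (-1.4844) + (1.6406) = -2.0469
Denominator Σ(y_t−ȳ)² = 31.8750
r_3 = -2.0469 / 31.8750 = -0.064

-0.064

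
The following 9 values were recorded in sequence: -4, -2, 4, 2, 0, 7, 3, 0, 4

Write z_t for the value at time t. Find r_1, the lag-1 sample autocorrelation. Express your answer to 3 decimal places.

Mean z̄ = (-4 − 2 + 4 + 2 + 0 + 7 + 3 + 0 + 4)/9 = 1.5556
Numerator Σ_{t=1}^{8}(z_t−z̄)(z_{t+1}−z̄) = 4.8025
Denominator Σ(z_t−z̄)² = 92.2222
r_1 = 4.8025 / 92.2222 = 0.052

0.052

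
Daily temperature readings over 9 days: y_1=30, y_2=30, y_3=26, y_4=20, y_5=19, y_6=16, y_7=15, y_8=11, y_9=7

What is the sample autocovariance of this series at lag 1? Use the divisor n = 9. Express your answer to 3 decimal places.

Mean ȳ = (30 + 30 + 26 + 20 + 19 + 16 + 15 + 11 + 7)/9 = 19.3333
Σ_{t=1}^{8}(y_t−ȳ)(y_{t+1}−ȳ) = 343.5556
γ_1 = 343.5556 / 9 = 38.173

38.173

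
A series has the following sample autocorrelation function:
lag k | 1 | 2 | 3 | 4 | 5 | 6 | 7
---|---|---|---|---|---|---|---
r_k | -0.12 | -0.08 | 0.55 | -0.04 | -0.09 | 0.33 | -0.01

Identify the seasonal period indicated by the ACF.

3

The largest autocorrelation is r_3 = 0.55, with a weaker echo at lag 6 (0.33); the remaining lags stay at or below -0.01.
The dominant spike at lag 3 indicates a seasonal period of 3.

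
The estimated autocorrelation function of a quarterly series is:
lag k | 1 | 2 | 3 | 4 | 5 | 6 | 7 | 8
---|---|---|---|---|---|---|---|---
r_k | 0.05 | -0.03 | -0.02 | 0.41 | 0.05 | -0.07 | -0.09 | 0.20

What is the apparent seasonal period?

The largest autocorrelation is r_4 = 0.41, with a weaker echo at lag 8 (0.20); the remaining lags stay at or below 0.05.
The dominant spike at lag 4 indicates a seasonal period of 4.

4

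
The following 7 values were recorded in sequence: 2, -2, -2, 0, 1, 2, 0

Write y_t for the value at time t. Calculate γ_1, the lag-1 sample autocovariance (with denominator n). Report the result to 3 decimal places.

Mean ȳ = (2 − 2 − 2 + 0 + 1 + 2 + 0)/7 = 0.1429
Σ_{t=1}^{6}(y_t−ȳ)(y_{t+1}−ȳ) = 2.1224
γ_1 = 2.1224 / 7 = 0.303

0.303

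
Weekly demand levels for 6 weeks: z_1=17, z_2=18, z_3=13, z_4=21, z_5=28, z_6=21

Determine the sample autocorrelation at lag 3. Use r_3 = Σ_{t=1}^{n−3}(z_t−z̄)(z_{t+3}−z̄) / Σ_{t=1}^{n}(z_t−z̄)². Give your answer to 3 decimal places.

-0.207

Mean z̄ = (17 + 18 + 13 + 21 + 28 + 21)/6 = 19.6667
Deviations from mean: -2.6667, -1.6667, -6.6667, 1.3333, 8.3333, 1.3333
Numerator Σ_{t=1}^{3}(z_t−z̄)(z_{t+3}−z̄) = -26.3333
Denominator Σ(z_t−z̄)² = 127.3333
r_3 = -26.3333 / 127.3333 = -0.207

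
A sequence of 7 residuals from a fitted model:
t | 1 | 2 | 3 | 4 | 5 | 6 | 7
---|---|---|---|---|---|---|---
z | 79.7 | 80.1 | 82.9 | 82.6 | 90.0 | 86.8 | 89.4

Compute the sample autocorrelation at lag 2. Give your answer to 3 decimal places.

0.276

Mean z̄ = (79.7 + 80.1 + 82.9 + 82.6 + 90.0 + 86.8 + 89.4)/7 = 84.5000
Deviations from mean: -4.8000, -4.4000, -1.6000, -1.9000, 5.5000, 2.3000, 4.9000
Σ(z_t−z̄)(z_{t+2}−z̄) = (7.6800) + (8.3600) + (-8.8000) + (-4.3700) + (26.9500) = 29.8200
Denominator Σ(z_t−z̄)² = 108.1200
r_2 = 29.8200 / 108.1200 = 0.276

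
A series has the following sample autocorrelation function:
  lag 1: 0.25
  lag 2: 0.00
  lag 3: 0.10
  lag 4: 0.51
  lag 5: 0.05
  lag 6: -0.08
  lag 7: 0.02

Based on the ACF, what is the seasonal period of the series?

The largest autocorrelation is r_4 = 0.51; the remaining lags stay at or below 0.25. The elevated value at lag 1 (0.25), dropping to 0.00 at lag 2, reflects decaying short-term dependence rather than seasonality.
The dominant spike at lag 4 indicates a seasonal period of 4.

4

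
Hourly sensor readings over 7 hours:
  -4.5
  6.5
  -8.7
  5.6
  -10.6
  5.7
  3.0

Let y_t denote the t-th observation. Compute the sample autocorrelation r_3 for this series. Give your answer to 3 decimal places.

Mean ȳ = (-4.5 + 6.5 − 8.7 + 5.6 − 10.6 + 5.7 + 3.0)/7 = -0.4286
Deviations from mean: -4.0714, 6.9286, -8.2714, 6.0286, -10.1714, 6.1286, 3.4286
Σ(y_t−ȳ)(y_{t+3}−ȳ) = (-24.5449) + (-70.4735) + (-50.6920) + (20.6694) = -125.0410
Denominator Σ(y_t−ȳ)² = 322.1143
r_3 = -125.0410 / 322.1143 = -0.388

-0.388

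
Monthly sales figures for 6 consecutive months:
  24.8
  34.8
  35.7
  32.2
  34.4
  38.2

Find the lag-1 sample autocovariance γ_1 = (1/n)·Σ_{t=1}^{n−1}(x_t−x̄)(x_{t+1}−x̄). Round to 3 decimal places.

Mean x̄ = (24.8 + 34.8 + 35.7 + 32.2 + 34.4 + 38.2)/6 = 33.3500
Σ_{t=1}^{5}(x_t−x̄)(x_{t+1}−x̄) = -7.8075
γ_1 = -7.8075 / 6 = -1.301

-1.301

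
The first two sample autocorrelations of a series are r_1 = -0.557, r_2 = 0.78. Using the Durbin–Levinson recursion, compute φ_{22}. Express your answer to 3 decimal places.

0.681

φ_{22} = (r_2 − r_1²) / (1 − r_1²)
r_1² = (-0.557)² = 0.310249
Numerator = 0.78 − 0.3102 = 0.4698; denominator = 1 − 0.3102 = 0.6898
φ_{22} = 0.4698 / 0.6898 = 0.681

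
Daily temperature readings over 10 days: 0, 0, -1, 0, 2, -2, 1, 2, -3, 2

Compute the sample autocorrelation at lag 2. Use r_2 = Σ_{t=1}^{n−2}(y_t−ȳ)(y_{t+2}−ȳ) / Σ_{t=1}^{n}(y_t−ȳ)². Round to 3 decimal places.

Mean ȳ = (0 + 0 − 1 + 0 + 2 − 2 + 1 + 2 − 3 + 2)/10 = 0.1000
Numerator Σ_{t=1}^{8}(y_t−ȳ)(y_{t+2}−ȳ) = -3.2200
Denominator Σ(y_t−ȳ)² = 26.9000
r_2 = -3.2200 / 26.9000 = -0.120

-0.120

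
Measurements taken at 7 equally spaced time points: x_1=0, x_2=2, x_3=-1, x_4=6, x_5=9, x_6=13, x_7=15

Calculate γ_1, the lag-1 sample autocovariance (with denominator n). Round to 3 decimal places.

19.458

Mean x̄ = (0 + 2 − 1 + 6 + 9 + 13 + 15)/7 = 6.2857
Σ_{t=1}^{6}(x_t−x̄)(x_{t+1}−x̄) = 136.2041
γ_1 = 136.2041 / 7 = 19.458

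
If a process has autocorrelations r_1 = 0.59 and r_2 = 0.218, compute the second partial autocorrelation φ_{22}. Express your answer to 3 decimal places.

-0.200

φ_{22} = (r_2 − r_1²) / (1 − r_1²)
r_1² = (0.59)² = 0.3481
Numerator = 0.218 − 0.3481 = -0.1301; denominator = 1 − 0.3481 = 0.6519
φ_{22} = -0.1301 / 0.6519 = -0.200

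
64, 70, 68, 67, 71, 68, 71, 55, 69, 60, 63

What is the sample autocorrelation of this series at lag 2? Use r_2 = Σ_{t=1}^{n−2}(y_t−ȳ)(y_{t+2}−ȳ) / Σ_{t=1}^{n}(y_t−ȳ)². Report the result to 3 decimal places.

0.343

Mean ȳ = (64 + 70 + 68 + 67 + 71 + 68 + 71 + 55 + 69 + 60 + 63)/11 = 66.0000
Numerator Σ_{t=1}^{9}(y_t−ȳ)(y_{t+2}−ȳ) = 87.0000
Denominator Σ(y_t−ȳ)² = 254.0000
r_2 = 87.0000 / 254.0000 = 0.343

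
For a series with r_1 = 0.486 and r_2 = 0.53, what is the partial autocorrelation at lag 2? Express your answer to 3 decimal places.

0.385

φ_{22} = (r_2 − r_1²) / (1 − r_1²)
r_1² = (0.486)² = 0.236196
Numerator = 0.53 − 0.2362 = 0.2938; denominator = 1 − 0.2362 = 0.7638
φ_{22} = 0.2938 / 0.7638 = 0.385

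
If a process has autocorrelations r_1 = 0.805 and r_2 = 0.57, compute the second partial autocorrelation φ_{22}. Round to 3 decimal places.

-0.222

φ_{22} = (r_2 − r_1²) / (1 − r_1²)
r_1² = (0.805)² = 0.648025
Numerator = 0.57 − 0.6480 = -0.0780; denominator = 1 − 0.6480 = 0.3520
φ_{22} = -0.0780 / 0.3520 = -0.222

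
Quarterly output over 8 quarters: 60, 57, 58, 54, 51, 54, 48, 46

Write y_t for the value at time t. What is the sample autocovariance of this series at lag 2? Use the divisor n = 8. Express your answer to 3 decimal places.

Mean ȳ = (60 + 57 + 58 + 54 + 51 + 54 + 48 + 46)/8 = 53.5000
Σ_{t=1}^{6}(y_t−ȳ)(y_{t+2}−ȳ) = 30.0000
γ_2 = 30.0000 / 8 = 3.750

3.750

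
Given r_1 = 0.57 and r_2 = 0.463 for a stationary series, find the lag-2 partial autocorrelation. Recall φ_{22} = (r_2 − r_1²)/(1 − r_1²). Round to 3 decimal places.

0.205

φ_{22} = (r_2 − r_1²) / (1 − r_1²)
r_1² = (0.57)² = 0.3249
Numerator = 0.463 − 0.3249 = 0.1381; denominator = 1 − 0.3249 = 0.6751
φ_{22} = 0.1381 / 0.6751 = 0.205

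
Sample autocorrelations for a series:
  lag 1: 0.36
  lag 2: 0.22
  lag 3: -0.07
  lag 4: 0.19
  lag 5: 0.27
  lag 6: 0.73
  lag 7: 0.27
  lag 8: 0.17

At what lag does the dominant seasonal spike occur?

The largest autocorrelation is r_6 = 0.73; the remaining lags stay at or below 0.36. The elevated value at lag 1 (0.36), dropping to 0.22 at lag 2, reflects decaying short-term dependence rather than seasonality.
The dominant spike at lag 6 indicates a seasonal period of 6.

6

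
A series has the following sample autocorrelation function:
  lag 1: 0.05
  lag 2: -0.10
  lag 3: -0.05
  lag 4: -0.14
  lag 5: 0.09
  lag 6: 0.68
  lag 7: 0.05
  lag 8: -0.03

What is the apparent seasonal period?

6

The largest autocorrelation is r_6 = 0.68; the remaining lags stay at or below 0.09.
The dominant spike at lag 6 indicates a seasonal period of 6.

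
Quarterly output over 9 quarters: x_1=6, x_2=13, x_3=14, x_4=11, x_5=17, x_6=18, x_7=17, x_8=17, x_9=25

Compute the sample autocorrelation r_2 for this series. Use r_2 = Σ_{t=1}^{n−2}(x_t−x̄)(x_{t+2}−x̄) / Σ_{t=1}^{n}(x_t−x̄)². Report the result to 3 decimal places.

Mean x̄ = (6 + 13 + 14 + 11 + 17 + 18 + 17 + 17 + 25)/9 = 15.3333
Numerator Σ_{t=1}^{7}(x_t−x̄)(x_{t+2}−x̄) = 32.1111
Denominator Σ(x_t−x̄)² = 222.0000
r_2 = 32.1111 / 222.0000 = 0.145

0.145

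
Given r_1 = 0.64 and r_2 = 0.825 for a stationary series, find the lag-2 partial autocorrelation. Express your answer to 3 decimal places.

0.704

φ_{22} = (r_2 − r_1²) / (1 − r_1²)
r_1² = (0.64)² = 0.4096
Numerator = 0.825 − 0.4096 = 0.4154; denominator = 1 − 0.4096 = 0.5904
φ_{22} = 0.4154 / 0.5904 = 0.704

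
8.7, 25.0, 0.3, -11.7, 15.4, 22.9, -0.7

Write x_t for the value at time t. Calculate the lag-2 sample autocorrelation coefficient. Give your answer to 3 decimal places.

Mean x̄ = (8.7 + 25.0 + 0.3 − 11.7 + 15.4 + 22.9 − 0.7)/7 = 8.5571
Deviations from mean: 0.1429, 16.4429, -8.2571, -20.2571, 6.8429, 14.3429, -9.2571
Numerator Σ_{t=1}^{5}(x_t−x̄)(x_{t+2}−x̄) = -744.6580
Denominator Σ(x_t−x̄)² = 1087.1571
r_2 = -744.6580 / 1087.1571 = -0.685

-0.685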